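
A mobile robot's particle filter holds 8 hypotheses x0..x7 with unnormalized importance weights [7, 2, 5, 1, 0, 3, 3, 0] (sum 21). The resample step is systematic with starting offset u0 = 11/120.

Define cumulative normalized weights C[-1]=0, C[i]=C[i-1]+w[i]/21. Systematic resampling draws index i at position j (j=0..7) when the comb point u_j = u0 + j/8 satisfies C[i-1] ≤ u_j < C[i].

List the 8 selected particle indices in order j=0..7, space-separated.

0 0 1 2 2 5 5 6

C = [1/3, 3/7, 2/3, 5/7, 5/7, 6/7, 1, 1]
j=0: u_0=11/120 ∈ [0, 1/3) → index 0
j=1: u_1=13/60 ∈ [0, 1/3) → index 0
j=2: u_2=41/120 ∈ [1/3, 3/7) → index 1
j=3: u_3=7/15 ∈ [3/7, 2/3) → index 2
j=4: u_4=71/120 ∈ [3/7, 2/3) → index 2
j=5: u_5=43/60 ∈ [5/7, 6/7) → index 5
j=6: u_6=101/120 ∈ [5/7, 6/7) → index 5
j=7: u_7=29/30 ∈ [6/7, 1) → index 6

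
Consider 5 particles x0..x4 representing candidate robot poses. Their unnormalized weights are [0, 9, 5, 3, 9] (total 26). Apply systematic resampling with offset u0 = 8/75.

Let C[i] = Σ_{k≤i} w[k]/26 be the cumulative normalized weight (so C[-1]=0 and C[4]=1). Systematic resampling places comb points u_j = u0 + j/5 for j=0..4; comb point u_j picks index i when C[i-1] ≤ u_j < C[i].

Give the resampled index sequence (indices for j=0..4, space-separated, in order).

C = [0, 9/26, 7/13, 17/26, 1]
j=0: u_0=8/75 ∈ [0, 9/26) → index 1
j=1: u_1=23/75 ∈ [0, 9/26) → index 1
j=2: u_2=38/75 ∈ [9/26, 7/13) → index 2
j=3: u_3=53/75 ∈ [17/26, 1) → index 4
j=4: u_4=68/75 ∈ [17/26, 1) → index 4

1 1 2 4 4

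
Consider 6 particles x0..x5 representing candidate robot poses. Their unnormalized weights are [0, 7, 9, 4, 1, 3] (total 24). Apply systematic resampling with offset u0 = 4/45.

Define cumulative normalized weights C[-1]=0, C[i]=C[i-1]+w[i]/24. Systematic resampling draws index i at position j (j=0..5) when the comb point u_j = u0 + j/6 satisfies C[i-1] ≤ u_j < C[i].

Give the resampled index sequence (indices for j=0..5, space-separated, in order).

1 1 2 2 3 5

C = [0, 7/24, 2/3, 5/6, 7/8, 1]
j=0: u_0=4/45 ∈ [0, 7/24) → index 1
j=1: u_1=23/90 ∈ [0, 7/24) → index 1
j=2: u_2=19/45 ∈ [7/24, 2/3) → index 2
j=3: u_3=53/90 ∈ [7/24, 2/3) → index 2
j=4: u_4=34/45 ∈ [2/3, 5/6) → index 3
j=5: u_5=83/90 ∈ [7/8, 1) → index 5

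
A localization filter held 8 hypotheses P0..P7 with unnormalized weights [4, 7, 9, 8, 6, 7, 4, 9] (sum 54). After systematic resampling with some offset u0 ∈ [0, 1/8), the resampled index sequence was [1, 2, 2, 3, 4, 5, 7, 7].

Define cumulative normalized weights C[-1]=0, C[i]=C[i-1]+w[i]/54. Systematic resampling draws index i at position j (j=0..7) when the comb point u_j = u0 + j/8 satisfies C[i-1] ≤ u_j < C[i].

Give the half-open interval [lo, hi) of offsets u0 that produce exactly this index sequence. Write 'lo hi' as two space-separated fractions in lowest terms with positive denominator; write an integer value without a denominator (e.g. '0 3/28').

1/12 13/108

C = [2/27, 11/54, 10/27, 14/27, 17/27, 41/54, 5/6, 1]
j=0 picked index 1: u0 ∈ [2/27, 11/54)
j=1 picked index 2: u0 ∈ [17/216, 53/216)
j=2 picked index 2: u0 ∈ [-5/108, 13/108)
j=3 picked index 3: u0 ∈ [-1/216, 31/216)
j=4 picked index 4: u0 ∈ [1/54, 7/54)
j=5 picked index 5: u0 ∈ [1/216, 29/216)
j=6 picked index 7: u0 ∈ [1/12, 1/4)
j=7 picked index 7: u0 ∈ [-1/24, 1/8)
intersection: [1/12, 13/108)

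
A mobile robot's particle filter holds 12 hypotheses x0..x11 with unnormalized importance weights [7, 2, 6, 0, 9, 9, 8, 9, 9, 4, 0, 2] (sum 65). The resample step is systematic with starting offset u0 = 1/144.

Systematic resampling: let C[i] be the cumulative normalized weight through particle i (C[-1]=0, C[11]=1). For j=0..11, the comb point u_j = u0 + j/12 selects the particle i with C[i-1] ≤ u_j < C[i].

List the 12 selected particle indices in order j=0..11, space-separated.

0 0 2 4 4 5 5 6 7 7 8 9

C = [7/65, 9/65, 3/13, 3/13, 24/65, 33/65, 41/65, 10/13, 59/65, 63/65, 63/65, 1]
j=0: u_0=1/144 ∈ [0, 7/65) → index 0
j=1: u_1=13/144 ∈ [0, 7/65) → index 0
j=2: u_2=25/144 ∈ [9/65, 3/13) → index 2
j=3: u_3=37/144 ∈ [3/13, 24/65) → index 4
j=4: u_4=49/144 ∈ [3/13, 24/65) → index 4
j=5: u_5=61/144 ∈ [24/65, 33/65) → index 5
j=6: u_6=73/144 ∈ [24/65, 33/65) → index 5
j=7: u_7=85/144 ∈ [33/65, 41/65) → index 6
j=8: u_8=97/144 ∈ [41/65, 10/13) → index 7
j=9: u_9=109/144 ∈ [41/65, 10/13) → index 7
j=10: u_10=121/144 ∈ [10/13, 59/65) → index 8
j=11: u_11=133/144 ∈ [59/65, 63/65) → index 9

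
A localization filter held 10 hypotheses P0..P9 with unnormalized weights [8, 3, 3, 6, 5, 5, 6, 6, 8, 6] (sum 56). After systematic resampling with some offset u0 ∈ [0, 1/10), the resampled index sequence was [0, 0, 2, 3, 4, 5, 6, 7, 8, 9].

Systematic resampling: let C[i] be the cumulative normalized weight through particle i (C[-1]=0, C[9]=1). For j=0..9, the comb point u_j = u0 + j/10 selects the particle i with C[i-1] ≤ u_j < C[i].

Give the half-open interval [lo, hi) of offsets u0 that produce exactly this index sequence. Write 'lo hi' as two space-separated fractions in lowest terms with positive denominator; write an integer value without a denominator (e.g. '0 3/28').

0 1/28

C = [1/7, 11/56, 1/4, 5/14, 25/56, 15/28, 9/14, 3/4, 25/28, 1]
j=0 picked index 0: u0 ∈ [0, 1/7)
j=1 picked index 0: u0 ∈ [-1/10, 3/70)
j=2 picked index 2: u0 ∈ [-1/280, 1/20)
j=3 picked index 3: u0 ∈ [-1/20, 2/35)
j=4 picked index 4: u0 ∈ [-3/70, 13/280)
j=5 picked index 5: u0 ∈ [-3/56, 1/28)
j=6 picked index 6: u0 ∈ [-9/140, 3/70)
j=7 picked index 7: u0 ∈ [-2/35, 1/20)
j=8 picked index 8: u0 ∈ [-1/20, 13/140)
j=9 picked index 9: u0 ∈ [-1/140, 1/10)
intersection: [0, 1/28)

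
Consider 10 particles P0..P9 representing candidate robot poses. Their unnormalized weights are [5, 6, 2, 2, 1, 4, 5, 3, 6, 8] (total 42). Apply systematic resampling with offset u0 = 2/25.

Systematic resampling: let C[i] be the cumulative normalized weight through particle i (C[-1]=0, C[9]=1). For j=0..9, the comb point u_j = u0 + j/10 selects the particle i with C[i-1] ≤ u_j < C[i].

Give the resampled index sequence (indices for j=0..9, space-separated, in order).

0 1 2 4 6 6 8 8 9 9

C = [5/42, 11/42, 13/42, 5/14, 8/21, 10/21, 25/42, 2/3, 17/21, 1]
j=0: u_0=2/25 ∈ [0, 5/42) → index 0
j=1: u_1=9/50 ∈ [5/42, 11/42) → index 1
j=2: u_2=7/25 ∈ [11/42, 13/42) → index 2
j=3: u_3=19/50 ∈ [5/14, 8/21) → index 4
j=4: u_4=12/25 ∈ [10/21, 25/42) → index 6
j=5: u_5=29/50 ∈ [10/21, 25/42) → index 6
j=6: u_6=17/25 ∈ [2/3, 17/21) → index 8
j=7: u_7=39/50 ∈ [2/3, 17/21) → index 8
j=8: u_8=22/25 ∈ [17/21, 1) → index 9
j=9: u_9=49/50 ∈ [17/21, 1) → index 9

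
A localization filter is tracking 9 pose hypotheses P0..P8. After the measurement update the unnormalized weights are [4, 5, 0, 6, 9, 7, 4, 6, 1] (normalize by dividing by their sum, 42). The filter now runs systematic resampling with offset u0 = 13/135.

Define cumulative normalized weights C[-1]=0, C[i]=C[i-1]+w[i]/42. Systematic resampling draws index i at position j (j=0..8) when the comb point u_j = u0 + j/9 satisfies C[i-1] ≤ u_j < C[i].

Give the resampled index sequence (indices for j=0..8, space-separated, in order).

1 1 3 4 4 5 6 7 8

C = [2/21, 3/14, 3/14, 5/14, 4/7, 31/42, 5/6, 41/42, 1]
j=0: u_0=13/135 ∈ [2/21, 3/14) → index 1
j=1: u_1=28/135 ∈ [2/21, 3/14) → index 1
j=2: u_2=43/135 ∈ [3/14, 5/14) → index 3
j=3: u_3=58/135 ∈ [5/14, 4/7) → index 4
j=4: u_4=73/135 ∈ [5/14, 4/7) → index 4
j=5: u_5=88/135 ∈ [4/7, 31/42) → index 5
j=6: u_6=103/135 ∈ [31/42, 5/6) → index 6
j=7: u_7=118/135 ∈ [5/6, 41/42) → index 7
j=8: u_8=133/135 ∈ [41/42, 1) → index 8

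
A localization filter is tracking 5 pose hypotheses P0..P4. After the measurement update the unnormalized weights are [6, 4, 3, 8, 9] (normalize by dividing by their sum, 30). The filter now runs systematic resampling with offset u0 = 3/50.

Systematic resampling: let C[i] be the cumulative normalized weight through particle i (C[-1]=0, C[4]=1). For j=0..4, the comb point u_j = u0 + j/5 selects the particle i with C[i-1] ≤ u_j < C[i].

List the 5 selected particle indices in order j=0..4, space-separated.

0 1 3 3 4

C = [1/5, 1/3, 13/30, 7/10, 1]
j=0: u_0=3/50 ∈ [0, 1/5) → index 0
j=1: u_1=13/50 ∈ [1/5, 1/3) → index 1
j=2: u_2=23/50 ∈ [13/30, 7/10) → index 3
j=3: u_3=33/50 ∈ [13/30, 7/10) → index 3
j=4: u_4=43/50 ∈ [7/10, 1) → index 4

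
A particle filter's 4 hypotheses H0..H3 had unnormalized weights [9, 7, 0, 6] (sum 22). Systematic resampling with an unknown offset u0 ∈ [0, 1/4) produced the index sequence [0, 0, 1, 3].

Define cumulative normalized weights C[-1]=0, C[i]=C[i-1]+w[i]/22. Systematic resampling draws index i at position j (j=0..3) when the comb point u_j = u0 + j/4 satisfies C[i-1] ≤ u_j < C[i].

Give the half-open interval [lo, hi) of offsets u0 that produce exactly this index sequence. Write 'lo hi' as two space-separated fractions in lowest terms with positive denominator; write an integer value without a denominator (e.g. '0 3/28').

0 7/44

C = [9/22, 8/11, 8/11, 1]
j=0 picked index 0: u0 ∈ [0, 9/22)
j=1 picked index 0: u0 ∈ [-1/4, 7/44)
j=2 picked index 1: u0 ∈ [-1/11, 5/22)
j=3 picked index 3: u0 ∈ [-1/44, 1/4)
intersection: [0, 7/44)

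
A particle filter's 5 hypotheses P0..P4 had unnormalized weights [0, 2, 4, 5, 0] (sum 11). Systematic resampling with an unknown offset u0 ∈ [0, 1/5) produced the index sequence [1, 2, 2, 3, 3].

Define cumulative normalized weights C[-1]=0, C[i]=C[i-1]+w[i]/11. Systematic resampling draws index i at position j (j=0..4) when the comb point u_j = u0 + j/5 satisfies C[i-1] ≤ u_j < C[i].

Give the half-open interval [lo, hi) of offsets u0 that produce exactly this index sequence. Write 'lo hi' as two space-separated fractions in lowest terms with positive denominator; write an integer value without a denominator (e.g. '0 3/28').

C = [0, 2/11, 6/11, 1, 1]
j=0 picked index 1: u0 ∈ [0, 2/11)
j=1 picked index 2: u0 ∈ [-1/55, 19/55)
j=2 picked index 2: u0 ∈ [-12/55, 8/55)
j=3 picked index 3: u0 ∈ [-3/55, 2/5)
j=4 picked index 3: u0 ∈ [-14/55, 1/5)
intersection: [0, 8/55)

0 8/55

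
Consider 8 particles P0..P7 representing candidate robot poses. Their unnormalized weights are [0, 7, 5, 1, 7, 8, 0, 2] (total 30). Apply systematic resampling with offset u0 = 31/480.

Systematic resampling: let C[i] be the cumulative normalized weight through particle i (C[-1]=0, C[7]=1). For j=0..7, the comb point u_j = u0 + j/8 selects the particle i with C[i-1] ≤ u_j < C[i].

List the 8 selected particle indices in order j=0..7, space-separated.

C = [0, 7/30, 2/5, 13/30, 2/3, 14/15, 14/15, 1]
j=0: u_0=31/480 ∈ [0, 7/30) → index 1
j=1: u_1=91/480 ∈ [0, 7/30) → index 1
j=2: u_2=151/480 ∈ [7/30, 2/5) → index 2
j=3: u_3=211/480 ∈ [13/30, 2/3) → index 4
j=4: u_4=271/480 ∈ [13/30, 2/3) → index 4
j=5: u_5=331/480 ∈ [2/3, 14/15) → index 5
j=6: u_6=391/480 ∈ [2/3, 14/15) → index 5
j=7: u_7=451/480 ∈ [14/15, 1) → index 7

1 1 2 4 4 5 5 7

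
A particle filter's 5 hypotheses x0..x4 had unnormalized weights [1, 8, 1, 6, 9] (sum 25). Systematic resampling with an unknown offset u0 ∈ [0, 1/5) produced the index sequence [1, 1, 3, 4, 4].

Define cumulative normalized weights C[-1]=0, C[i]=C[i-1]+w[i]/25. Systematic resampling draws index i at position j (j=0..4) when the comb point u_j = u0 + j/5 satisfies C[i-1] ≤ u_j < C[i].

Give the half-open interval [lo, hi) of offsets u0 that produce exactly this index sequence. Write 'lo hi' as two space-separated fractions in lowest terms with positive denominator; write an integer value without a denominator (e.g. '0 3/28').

C = [1/25, 9/25, 2/5, 16/25, 1]
j=0 picked index 1: u0 ∈ [1/25, 9/25)
j=1 picked index 1: u0 ∈ [-4/25, 4/25)
j=2 picked index 3: u0 ∈ [0, 6/25)
j=3 picked index 4: u0 ∈ [1/25, 2/5)
j=4 picked index 4: u0 ∈ [-4/25, 1/5)
intersection: [1/25, 4/25)

1/25 4/25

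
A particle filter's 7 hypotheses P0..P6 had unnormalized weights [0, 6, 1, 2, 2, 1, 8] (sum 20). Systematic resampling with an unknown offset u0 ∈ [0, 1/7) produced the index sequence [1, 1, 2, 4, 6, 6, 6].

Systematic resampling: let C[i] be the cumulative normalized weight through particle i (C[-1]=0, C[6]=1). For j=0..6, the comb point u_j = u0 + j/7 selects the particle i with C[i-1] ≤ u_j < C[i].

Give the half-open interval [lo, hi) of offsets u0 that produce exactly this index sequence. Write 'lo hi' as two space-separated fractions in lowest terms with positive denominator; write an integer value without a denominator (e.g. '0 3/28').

1/35 9/140

C = [0, 3/10, 7/20, 9/20, 11/20, 3/5, 1]
j=0 picked index 1: u0 ∈ [0, 3/10)
j=1 picked index 1: u0 ∈ [-1/7, 11/70)
j=2 picked index 2: u0 ∈ [1/70, 9/140)
j=3 picked index 4: u0 ∈ [3/140, 17/140)
j=4 picked index 6: u0 ∈ [1/35, 3/7)
j=5 picked index 6: u0 ∈ [-4/35, 2/7)
j=6 picked index 6: u0 ∈ [-9/35, 1/7)
intersection: [1/35, 9/140)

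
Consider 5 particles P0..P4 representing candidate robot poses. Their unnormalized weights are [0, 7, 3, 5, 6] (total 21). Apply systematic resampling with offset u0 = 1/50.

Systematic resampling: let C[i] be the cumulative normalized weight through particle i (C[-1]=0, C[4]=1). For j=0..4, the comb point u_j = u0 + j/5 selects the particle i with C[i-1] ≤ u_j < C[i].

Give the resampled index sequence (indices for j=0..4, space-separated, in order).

C = [0, 1/3, 10/21, 5/7, 1]
j=0: u_0=1/50 ∈ [0, 1/3) → index 1
j=1: u_1=11/50 ∈ [0, 1/3) → index 1
j=2: u_2=21/50 ∈ [1/3, 10/21) → index 2
j=3: u_3=31/50 ∈ [10/21, 5/7) → index 3
j=4: u_4=41/50 ∈ [5/7, 1) → index 4

1 1 2 3 4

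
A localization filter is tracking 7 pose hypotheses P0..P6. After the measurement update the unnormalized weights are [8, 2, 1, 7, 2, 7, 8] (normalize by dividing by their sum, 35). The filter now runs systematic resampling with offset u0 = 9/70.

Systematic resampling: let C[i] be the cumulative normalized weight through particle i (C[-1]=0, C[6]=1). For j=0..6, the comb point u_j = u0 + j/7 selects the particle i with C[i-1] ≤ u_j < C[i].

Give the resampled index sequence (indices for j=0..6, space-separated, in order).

C = [8/35, 2/7, 11/35, 18/35, 4/7, 27/35, 1]
j=0: u_0=9/70 ∈ [0, 8/35) → index 0
j=1: u_1=19/70 ∈ [8/35, 2/7) → index 1
j=2: u_2=29/70 ∈ [11/35, 18/35) → index 3
j=3: u_3=39/70 ∈ [18/35, 4/7) → index 4
j=4: u_4=7/10 ∈ [4/7, 27/35) → index 5
j=5: u_5=59/70 ∈ [27/35, 1) → index 6
j=6: u_6=69/70 ∈ [27/35, 1) → index 6

0 1 3 4 5 6 6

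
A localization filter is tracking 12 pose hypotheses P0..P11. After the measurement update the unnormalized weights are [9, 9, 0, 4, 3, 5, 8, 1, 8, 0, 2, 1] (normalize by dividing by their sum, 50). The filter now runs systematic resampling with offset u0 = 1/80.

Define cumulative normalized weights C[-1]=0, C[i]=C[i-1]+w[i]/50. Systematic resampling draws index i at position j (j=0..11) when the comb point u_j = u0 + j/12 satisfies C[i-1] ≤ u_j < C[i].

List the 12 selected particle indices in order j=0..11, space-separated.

0 0 0 1 1 3 5 5 6 7 8 8

C = [9/50, 9/25, 9/25, 11/25, 1/2, 3/5, 19/25, 39/50, 47/50, 47/50, 49/50, 1]
j=0: u_0=1/80 ∈ [0, 9/50) → index 0
j=1: u_1=23/240 ∈ [0, 9/50) → index 0
j=2: u_2=43/240 ∈ [0, 9/50) → index 0
j=3: u_3=21/80 ∈ [9/50, 9/25) → index 1
j=4: u_4=83/240 ∈ [9/50, 9/25) → index 1
j=5: u_5=103/240 ∈ [9/25, 11/25) → index 3
j=6: u_6=41/80 ∈ [1/2, 3/5) → index 5
j=7: u_7=143/240 ∈ [1/2, 3/5) → index 5
j=8: u_8=163/240 ∈ [3/5, 19/25) → index 6
j=9: u_9=61/80 ∈ [19/25, 39/50) → index 7
j=10: u_10=203/240 ∈ [39/50, 47/50) → index 8
j=11: u_11=223/240 ∈ [39/50, 47/50) → index 8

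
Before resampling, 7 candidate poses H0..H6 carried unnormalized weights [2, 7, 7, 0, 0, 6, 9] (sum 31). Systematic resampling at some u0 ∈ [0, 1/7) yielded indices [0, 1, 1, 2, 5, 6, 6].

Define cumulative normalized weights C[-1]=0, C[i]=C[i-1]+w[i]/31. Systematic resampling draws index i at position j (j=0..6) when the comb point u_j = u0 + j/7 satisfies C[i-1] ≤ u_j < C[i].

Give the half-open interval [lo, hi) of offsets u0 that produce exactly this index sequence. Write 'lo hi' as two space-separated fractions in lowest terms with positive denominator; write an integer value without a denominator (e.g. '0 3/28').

0 1/217

C = [2/31, 9/31, 16/31, 16/31, 16/31, 22/31, 1]
j=0 picked index 0: u0 ∈ [0, 2/31)
j=1 picked index 1: u0 ∈ [-17/217, 32/217)
j=2 picked index 1: u0 ∈ [-48/217, 1/217)
j=3 picked index 2: u0 ∈ [-30/217, 19/217)
j=4 picked index 5: u0 ∈ [-12/217, 30/217)
j=5 picked index 6: u0 ∈ [-1/217, 2/7)
j=6 picked index 6: u0 ∈ [-32/217, 1/7)
intersection: [0, 1/217)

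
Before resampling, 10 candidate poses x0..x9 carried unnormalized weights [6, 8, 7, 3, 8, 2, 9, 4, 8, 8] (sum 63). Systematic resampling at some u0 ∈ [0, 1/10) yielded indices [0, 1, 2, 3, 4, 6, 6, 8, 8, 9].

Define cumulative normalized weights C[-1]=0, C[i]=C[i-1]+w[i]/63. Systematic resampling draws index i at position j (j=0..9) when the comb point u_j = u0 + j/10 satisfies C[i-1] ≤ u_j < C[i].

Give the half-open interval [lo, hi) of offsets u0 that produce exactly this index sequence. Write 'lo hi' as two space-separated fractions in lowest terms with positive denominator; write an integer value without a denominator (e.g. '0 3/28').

C = [2/21, 2/9, 1/3, 8/21, 32/63, 34/63, 43/63, 47/63, 55/63, 1]
j=0 picked index 0: u0 ∈ [0, 2/21)
j=1 picked index 1: u0 ∈ [-1/210, 11/90)
j=2 picked index 2: u0 ∈ [1/45, 2/15)
j=3 picked index 3: u0 ∈ [1/30, 17/210)
j=4 picked index 4: u0 ∈ [-2/105, 34/315)
j=5 picked index 6: u0 ∈ [5/126, 23/126)
j=6 picked index 6: u0 ∈ [-19/315, 26/315)
j=7 picked index 8: u0 ∈ [29/630, 109/630)
j=8 picked index 8: u0 ∈ [-17/315, 23/315)
j=9 picked index 9: u0 ∈ [-17/630, 1/10)
intersection: [29/630, 23/315)

29/630 23/315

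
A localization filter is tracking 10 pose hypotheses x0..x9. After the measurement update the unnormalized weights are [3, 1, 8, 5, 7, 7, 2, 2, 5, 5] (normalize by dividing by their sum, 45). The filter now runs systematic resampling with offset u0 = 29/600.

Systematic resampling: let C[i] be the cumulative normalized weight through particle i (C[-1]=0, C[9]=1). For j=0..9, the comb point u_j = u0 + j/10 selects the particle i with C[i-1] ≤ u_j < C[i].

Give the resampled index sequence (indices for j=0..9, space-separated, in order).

0 2 2 3 4 5 5 7 8 9

C = [1/15, 4/45, 4/15, 17/45, 8/15, 31/45, 11/15, 7/9, 8/9, 1]
j=0: u_0=29/600 ∈ [0, 1/15) → index 0
j=1: u_1=89/600 ∈ [4/45, 4/15) → index 2
j=2: u_2=149/600 ∈ [4/45, 4/15) → index 2
j=3: u_3=209/600 ∈ [4/15, 17/45) → index 3
j=4: u_4=269/600 ∈ [17/45, 8/15) → index 4
j=5: u_5=329/600 ∈ [8/15, 31/45) → index 5
j=6: u_6=389/600 ∈ [8/15, 31/45) → index 5
j=7: u_7=449/600 ∈ [11/15, 7/9) → index 7
j=8: u_8=509/600 ∈ [7/9, 8/9) → index 8
j=9: u_9=569/600 ∈ [8/9, 1) → index 9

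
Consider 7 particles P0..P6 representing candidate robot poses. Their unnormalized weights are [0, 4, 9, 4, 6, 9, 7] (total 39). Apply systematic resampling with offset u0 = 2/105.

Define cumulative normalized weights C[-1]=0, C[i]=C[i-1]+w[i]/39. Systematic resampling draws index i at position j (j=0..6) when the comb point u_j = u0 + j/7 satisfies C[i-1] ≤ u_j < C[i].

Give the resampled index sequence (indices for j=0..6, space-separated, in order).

1 2 2 4 5 5 6

C = [0, 4/39, 1/3, 17/39, 23/39, 32/39, 1]
j=0: u_0=2/105 ∈ [0, 4/39) → index 1
j=1: u_1=17/105 ∈ [4/39, 1/3) → index 2
j=2: u_2=32/105 ∈ [4/39, 1/3) → index 2
j=3: u_3=47/105 ∈ [17/39, 23/39) → index 4
j=4: u_4=62/105 ∈ [23/39, 32/39) → index 5
j=5: u_5=11/15 ∈ [23/39, 32/39) → index 5
j=6: u_6=92/105 ∈ [32/39, 1) → index 6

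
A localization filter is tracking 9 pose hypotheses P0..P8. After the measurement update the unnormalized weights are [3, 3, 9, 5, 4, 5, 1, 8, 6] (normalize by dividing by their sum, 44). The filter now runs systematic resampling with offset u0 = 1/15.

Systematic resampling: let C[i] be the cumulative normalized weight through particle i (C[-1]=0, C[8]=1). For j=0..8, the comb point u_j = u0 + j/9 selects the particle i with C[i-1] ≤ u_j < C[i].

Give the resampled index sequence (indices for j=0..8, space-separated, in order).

0 2 2 3 4 5 7 7 8

C = [3/44, 3/22, 15/44, 5/11, 6/11, 29/44, 15/22, 19/22, 1]
j=0: u_0=1/15 ∈ [0, 3/44) → index 0
j=1: u_1=8/45 ∈ [3/22, 15/44) → index 2
j=2: u_2=13/45 ∈ [3/22, 15/44) → index 2
j=3: u_3=2/5 ∈ [15/44, 5/11) → index 3
j=4: u_4=23/45 ∈ [5/11, 6/11) → index 4
j=5: u_5=28/45 ∈ [6/11, 29/44) → index 5
j=6: u_6=11/15 ∈ [15/22, 19/22) → index 7
j=7: u_7=38/45 ∈ [15/22, 19/22) → index 7
j=8: u_8=43/45 ∈ [19/22, 1) → index 8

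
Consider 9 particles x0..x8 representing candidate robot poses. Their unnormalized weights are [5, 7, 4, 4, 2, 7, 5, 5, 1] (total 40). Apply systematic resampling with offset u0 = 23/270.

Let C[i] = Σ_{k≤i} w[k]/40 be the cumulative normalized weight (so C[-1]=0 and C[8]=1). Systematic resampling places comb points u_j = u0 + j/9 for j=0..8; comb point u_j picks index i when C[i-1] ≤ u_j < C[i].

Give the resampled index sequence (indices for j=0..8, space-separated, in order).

C = [1/8, 3/10, 2/5, 1/2, 11/20, 29/40, 17/20, 39/40, 1]
j=0: u_0=23/270 ∈ [0, 1/8) → index 0
j=1: u_1=53/270 ∈ [1/8, 3/10) → index 1
j=2: u_2=83/270 ∈ [3/10, 2/5) → index 2
j=3: u_3=113/270 ∈ [2/5, 1/2) → index 3
j=4: u_4=143/270 ∈ [1/2, 11/20) → index 4
j=5: u_5=173/270 ∈ [11/20, 29/40) → index 5
j=6: u_6=203/270 ∈ [29/40, 17/20) → index 6
j=7: u_7=233/270 ∈ [17/20, 39/40) → index 7
j=8: u_8=263/270 ∈ [17/20, 39/40) → index 7

0 1 2 3 4 5 6 7 7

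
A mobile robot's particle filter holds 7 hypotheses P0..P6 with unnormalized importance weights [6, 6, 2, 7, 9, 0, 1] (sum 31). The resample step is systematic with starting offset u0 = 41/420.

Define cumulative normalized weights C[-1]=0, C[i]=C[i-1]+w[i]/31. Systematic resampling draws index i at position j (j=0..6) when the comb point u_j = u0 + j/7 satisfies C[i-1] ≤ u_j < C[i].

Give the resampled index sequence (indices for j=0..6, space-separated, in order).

0 1 1 3 3 4 4

C = [6/31, 12/31, 14/31, 21/31, 30/31, 30/31, 1]
j=0: u_0=41/420 ∈ [0, 6/31) → index 0
j=1: u_1=101/420 ∈ [6/31, 12/31) → index 1
j=2: u_2=23/60 ∈ [6/31, 12/31) → index 1
j=3: u_3=221/420 ∈ [14/31, 21/31) → index 3
j=4: u_4=281/420 ∈ [14/31, 21/31) → index 3
j=5: u_5=341/420 ∈ [21/31, 30/31) → index 4
j=6: u_6=401/420 ∈ [21/31, 30/31) → index 4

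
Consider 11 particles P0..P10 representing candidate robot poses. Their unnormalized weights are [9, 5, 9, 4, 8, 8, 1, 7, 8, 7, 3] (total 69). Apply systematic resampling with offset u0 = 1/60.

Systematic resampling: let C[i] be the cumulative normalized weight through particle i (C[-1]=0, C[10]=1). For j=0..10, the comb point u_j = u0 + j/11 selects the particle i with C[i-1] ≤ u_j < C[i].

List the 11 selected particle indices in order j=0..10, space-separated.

0 0 1 2 3 4 5 7 8 8 9

C = [3/23, 14/69, 1/3, 9/23, 35/69, 43/69, 44/69, 17/23, 59/69, 22/23, 1]
j=0: u_0=1/60 ∈ [0, 3/23) → index 0
j=1: u_1=71/660 ∈ [0, 3/23) → index 0
j=2: u_2=131/660 ∈ [3/23, 14/69) → index 1
j=3: u_3=191/660 ∈ [14/69, 1/3) → index 2
j=4: u_4=251/660 ∈ [1/3, 9/23) → index 3
j=5: u_5=311/660 ∈ [9/23, 35/69) → index 4
j=6: u_6=371/660 ∈ [35/69, 43/69) → index 5
j=7: u_7=431/660 ∈ [44/69, 17/23) → index 7
j=8: u_8=491/660 ∈ [17/23, 59/69) → index 8
j=9: u_9=551/660 ∈ [17/23, 59/69) → index 8
j=10: u_10=611/660 ∈ [59/69, 22/23) → index 9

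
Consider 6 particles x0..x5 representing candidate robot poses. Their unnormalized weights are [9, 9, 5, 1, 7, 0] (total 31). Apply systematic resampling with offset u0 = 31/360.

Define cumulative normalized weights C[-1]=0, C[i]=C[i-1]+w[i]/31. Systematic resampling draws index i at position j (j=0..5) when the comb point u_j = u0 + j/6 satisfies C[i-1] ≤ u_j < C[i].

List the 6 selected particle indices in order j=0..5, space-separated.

C = [9/31, 18/31, 23/31, 24/31, 1, 1]
j=0: u_0=31/360 ∈ [0, 9/31) → index 0
j=1: u_1=91/360 ∈ [0, 9/31) → index 0
j=2: u_2=151/360 ∈ [9/31, 18/31) → index 1
j=3: u_3=211/360 ∈ [18/31, 23/31) → index 2
j=4: u_4=271/360 ∈ [23/31, 24/31) → index 3
j=5: u_5=331/360 ∈ [24/31, 1) → index 4

0 0 1 2 3 4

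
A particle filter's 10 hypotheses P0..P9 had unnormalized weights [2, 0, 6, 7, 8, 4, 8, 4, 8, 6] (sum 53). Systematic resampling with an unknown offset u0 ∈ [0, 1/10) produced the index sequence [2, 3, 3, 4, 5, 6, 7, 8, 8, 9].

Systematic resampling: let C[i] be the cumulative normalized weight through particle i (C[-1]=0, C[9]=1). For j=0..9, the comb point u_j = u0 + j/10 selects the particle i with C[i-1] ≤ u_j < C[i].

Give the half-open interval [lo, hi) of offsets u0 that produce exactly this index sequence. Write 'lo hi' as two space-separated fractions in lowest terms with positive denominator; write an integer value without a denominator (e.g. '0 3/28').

16/265 22/265

C = [2/53, 2/53, 8/53, 15/53, 23/53, 27/53, 35/53, 39/53, 47/53, 1]
j=0 picked index 2: u0 ∈ [2/53, 8/53)
j=1 picked index 3: u0 ∈ [27/530, 97/530)
j=2 picked index 3: u0 ∈ [-13/265, 22/265)
j=3 picked index 4: u0 ∈ [-9/530, 71/530)
j=4 picked index 5: u0 ∈ [9/265, 29/265)
j=5 picked index 6: u0 ∈ [1/106, 17/106)
j=6 picked index 7: u0 ∈ [16/265, 36/265)
j=7 picked index 8: u0 ∈ [19/530, 99/530)
j=8 picked index 8: u0 ∈ [-17/265, 23/265)
j=9 picked index 9: u0 ∈ [-7/530, 1/10)
intersection: [16/265, 22/265)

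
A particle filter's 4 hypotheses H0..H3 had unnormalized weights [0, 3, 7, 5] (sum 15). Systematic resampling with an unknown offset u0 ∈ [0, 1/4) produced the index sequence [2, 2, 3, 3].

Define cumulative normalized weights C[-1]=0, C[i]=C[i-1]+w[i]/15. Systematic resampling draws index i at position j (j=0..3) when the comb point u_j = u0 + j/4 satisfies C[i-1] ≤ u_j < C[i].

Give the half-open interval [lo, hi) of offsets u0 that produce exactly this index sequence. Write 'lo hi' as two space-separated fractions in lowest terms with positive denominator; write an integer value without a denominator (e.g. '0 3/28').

1/5 1/4

C = [0, 1/5, 2/3, 1]
j=0 picked index 2: u0 ∈ [1/5, 2/3)
j=1 picked index 2: u0 ∈ [-1/20, 5/12)
j=2 picked index 3: u0 ∈ [1/6, 1/2)
j=3 picked index 3: u0 ∈ [-1/12, 1/4)
intersection: [1/5, 1/4)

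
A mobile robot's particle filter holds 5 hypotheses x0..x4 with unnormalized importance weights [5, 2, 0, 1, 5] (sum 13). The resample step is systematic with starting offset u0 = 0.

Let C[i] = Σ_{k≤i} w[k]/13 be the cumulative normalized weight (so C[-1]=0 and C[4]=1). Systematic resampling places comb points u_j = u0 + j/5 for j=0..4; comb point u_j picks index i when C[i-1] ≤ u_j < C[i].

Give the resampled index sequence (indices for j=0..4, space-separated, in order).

0 0 1 3 4

C = [5/13, 7/13, 7/13, 8/13, 1]
j=0: u_0=0 ∈ [0, 5/13) → index 0
j=1: u_1=1/5 ∈ [0, 5/13) → index 0
j=2: u_2=2/5 ∈ [5/13, 7/13) → index 1
j=3: u_3=3/5 ∈ [7/13, 8/13) → index 3
j=4: u_4=4/5 ∈ [8/13, 1) → index 4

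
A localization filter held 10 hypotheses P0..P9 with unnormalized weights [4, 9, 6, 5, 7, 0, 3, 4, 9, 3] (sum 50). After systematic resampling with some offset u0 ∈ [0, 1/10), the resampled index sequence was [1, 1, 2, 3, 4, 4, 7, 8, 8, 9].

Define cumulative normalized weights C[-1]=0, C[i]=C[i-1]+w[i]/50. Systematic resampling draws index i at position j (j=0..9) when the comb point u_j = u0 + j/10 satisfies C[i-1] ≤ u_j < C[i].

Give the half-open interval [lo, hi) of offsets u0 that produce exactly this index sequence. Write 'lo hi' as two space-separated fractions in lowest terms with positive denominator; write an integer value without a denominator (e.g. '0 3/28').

C = [2/25, 13/50, 19/50, 12/25, 31/50, 31/50, 17/25, 19/25, 47/50, 1]
j=0 picked index 1: u0 ∈ [2/25, 13/50)
j=1 picked index 1: u0 ∈ [-1/50, 4/25)
j=2 picked index 2: u0 ∈ [3/50, 9/50)
j=3 picked index 3: u0 ∈ [2/25, 9/50)
j=4 picked index 4: u0 ∈ [2/25, 11/50)
j=5 picked index 4: u0 ∈ [-1/50, 3/25)
j=6 picked index 7: u0 ∈ [2/25, 4/25)
j=7 picked index 8: u0 ∈ [3/50, 6/25)
j=8 picked index 8: u0 ∈ [-1/25, 7/50)
j=9 picked index 9: u0 ∈ [1/25, 1/10)
intersection: [2/25, 1/10)

2/25 1/10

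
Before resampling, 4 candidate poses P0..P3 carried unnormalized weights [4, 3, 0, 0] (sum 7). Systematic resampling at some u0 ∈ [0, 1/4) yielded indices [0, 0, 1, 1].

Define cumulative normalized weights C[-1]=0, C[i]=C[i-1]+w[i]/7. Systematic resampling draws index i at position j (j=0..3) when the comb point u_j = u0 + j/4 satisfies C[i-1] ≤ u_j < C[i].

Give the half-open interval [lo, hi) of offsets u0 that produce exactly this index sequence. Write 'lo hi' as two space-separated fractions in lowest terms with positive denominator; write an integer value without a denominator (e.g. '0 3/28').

C = [4/7, 1, 1, 1]
j=0 picked index 0: u0 ∈ [0, 4/7)
j=1 picked index 0: u0 ∈ [-1/4, 9/28)
j=2 picked index 1: u0 ∈ [1/14, 1/2)
j=3 picked index 1: u0 ∈ [-5/28, 1/4)
intersection: [1/14, 1/4)

1/14 1/4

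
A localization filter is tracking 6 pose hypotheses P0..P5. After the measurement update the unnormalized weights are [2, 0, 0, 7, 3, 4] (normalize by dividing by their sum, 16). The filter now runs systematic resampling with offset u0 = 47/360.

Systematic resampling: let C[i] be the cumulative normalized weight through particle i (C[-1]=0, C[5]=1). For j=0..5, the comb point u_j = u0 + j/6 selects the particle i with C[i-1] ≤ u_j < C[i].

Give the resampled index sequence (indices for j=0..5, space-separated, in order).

C = [1/8, 1/8, 1/8, 9/16, 3/4, 1]
j=0: u_0=47/360 ∈ [1/8, 9/16) → index 3
j=1: u_1=107/360 ∈ [1/8, 9/16) → index 3
j=2: u_2=167/360 ∈ [1/8, 9/16) → index 3
j=3: u_3=227/360 ∈ [9/16, 3/4) → index 4
j=4: u_4=287/360 ∈ [3/4, 1) → index 5
j=5: u_5=347/360 ∈ [3/4, 1) → index 5

3 3 3 4 5 5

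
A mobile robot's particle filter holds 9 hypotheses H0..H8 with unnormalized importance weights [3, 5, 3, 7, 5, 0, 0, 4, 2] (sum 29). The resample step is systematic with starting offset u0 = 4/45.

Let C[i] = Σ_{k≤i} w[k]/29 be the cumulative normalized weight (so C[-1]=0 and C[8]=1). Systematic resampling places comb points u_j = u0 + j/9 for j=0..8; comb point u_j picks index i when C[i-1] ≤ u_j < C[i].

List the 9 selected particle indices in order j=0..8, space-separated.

C = [3/29, 8/29, 11/29, 18/29, 23/29, 23/29, 23/29, 27/29, 1]
j=0: u_0=4/45 ∈ [0, 3/29) → index 0
j=1: u_1=1/5 ∈ [3/29, 8/29) → index 1
j=2: u_2=14/45 ∈ [8/29, 11/29) → index 2
j=3: u_3=19/45 ∈ [11/29, 18/29) → index 3
j=4: u_4=8/15 ∈ [11/29, 18/29) → index 3
j=5: u_5=29/45 ∈ [18/29, 23/29) → index 4
j=6: u_6=34/45 ∈ [18/29, 23/29) → index 4
j=7: u_7=13/15 ∈ [23/29, 27/29) → index 7
j=8: u_8=44/45 ∈ [27/29, 1) → index 8

0 1 2 3 3 4 4 7 8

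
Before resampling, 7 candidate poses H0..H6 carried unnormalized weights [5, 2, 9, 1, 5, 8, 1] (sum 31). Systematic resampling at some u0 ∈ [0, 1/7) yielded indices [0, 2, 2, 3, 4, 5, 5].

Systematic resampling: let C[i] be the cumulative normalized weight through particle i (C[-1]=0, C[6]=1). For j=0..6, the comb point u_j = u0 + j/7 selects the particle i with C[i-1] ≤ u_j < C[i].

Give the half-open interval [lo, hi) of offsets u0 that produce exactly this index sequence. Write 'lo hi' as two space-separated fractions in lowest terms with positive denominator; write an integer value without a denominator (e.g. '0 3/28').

C = [5/31, 7/31, 16/31, 17/31, 22/31, 30/31, 1]
j=0 picked index 0: u0 ∈ [0, 5/31)
j=1 picked index 2: u0 ∈ [18/217, 81/217)
j=2 picked index 2: u0 ∈ [-13/217, 50/217)
j=3 picked index 3: u0 ∈ [19/217, 26/217)
j=4 picked index 4: u0 ∈ [-5/217, 30/217)
j=5 picked index 5: u0 ∈ [-1/217, 55/217)
j=6 picked index 5: u0 ∈ [-32/217, 24/217)
intersection: [19/217, 24/217)

19/217 24/217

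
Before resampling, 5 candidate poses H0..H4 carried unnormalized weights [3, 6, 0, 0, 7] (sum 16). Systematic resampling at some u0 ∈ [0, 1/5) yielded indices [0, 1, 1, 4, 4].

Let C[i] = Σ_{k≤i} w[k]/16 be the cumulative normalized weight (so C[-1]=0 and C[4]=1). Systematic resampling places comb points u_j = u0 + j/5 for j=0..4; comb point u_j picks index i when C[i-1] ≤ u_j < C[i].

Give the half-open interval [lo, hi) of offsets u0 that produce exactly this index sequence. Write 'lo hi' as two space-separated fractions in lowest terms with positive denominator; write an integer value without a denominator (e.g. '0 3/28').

C = [3/16, 9/16, 9/16, 9/16, 1]
j=0 picked index 0: u0 ∈ [0, 3/16)
j=1 picked index 1: u0 ∈ [-1/80, 29/80)
j=2 picked index 1: u0 ∈ [-17/80, 13/80)
j=3 picked index 4: u0 ∈ [-3/80, 2/5)
j=4 picked index 4: u0 ∈ [-19/80, 1/5)
intersection: [0, 13/80)

0 13/80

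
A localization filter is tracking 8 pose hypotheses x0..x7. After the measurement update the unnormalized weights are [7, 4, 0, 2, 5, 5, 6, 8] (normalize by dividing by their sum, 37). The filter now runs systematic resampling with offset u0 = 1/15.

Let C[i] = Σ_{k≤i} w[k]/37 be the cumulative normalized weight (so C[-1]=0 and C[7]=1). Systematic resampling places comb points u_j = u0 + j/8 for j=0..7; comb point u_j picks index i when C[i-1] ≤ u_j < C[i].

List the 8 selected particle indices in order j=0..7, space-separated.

C = [7/37, 11/37, 11/37, 13/37, 18/37, 23/37, 29/37, 1]
j=0: u_0=1/15 ∈ [0, 7/37) → index 0
j=1: u_1=23/120 ∈ [7/37, 11/37) → index 1
j=2: u_2=19/60 ∈ [11/37, 13/37) → index 3
j=3: u_3=53/120 ∈ [13/37, 18/37) → index 4
j=4: u_4=17/30 ∈ [18/37, 23/37) → index 5
j=5: u_5=83/120 ∈ [23/37, 29/37) → index 6
j=6: u_6=49/60 ∈ [29/37, 1) → index 7
j=7: u_7=113/120 ∈ [29/37, 1) → index 7

0 1 3 4 5 6 7 7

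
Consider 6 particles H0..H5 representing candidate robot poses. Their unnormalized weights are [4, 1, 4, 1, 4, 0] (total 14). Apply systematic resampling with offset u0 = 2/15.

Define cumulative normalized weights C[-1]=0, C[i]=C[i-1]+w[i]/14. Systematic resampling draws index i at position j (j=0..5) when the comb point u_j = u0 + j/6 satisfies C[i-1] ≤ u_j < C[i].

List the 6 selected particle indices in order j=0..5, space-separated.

0 1 2 2 4 4

C = [2/7, 5/14, 9/14, 5/7, 1, 1]
j=0: u_0=2/15 ∈ [0, 2/7) → index 0
j=1: u_1=3/10 ∈ [2/7, 5/14) → index 1
j=2: u_2=7/15 ∈ [5/14, 9/14) → index 2
j=3: u_3=19/30 ∈ [5/14, 9/14) → index 2
j=4: u_4=4/5 ∈ [5/7, 1) → index 4
j=5: u_5=29/30 ∈ [5/7, 1) → index 4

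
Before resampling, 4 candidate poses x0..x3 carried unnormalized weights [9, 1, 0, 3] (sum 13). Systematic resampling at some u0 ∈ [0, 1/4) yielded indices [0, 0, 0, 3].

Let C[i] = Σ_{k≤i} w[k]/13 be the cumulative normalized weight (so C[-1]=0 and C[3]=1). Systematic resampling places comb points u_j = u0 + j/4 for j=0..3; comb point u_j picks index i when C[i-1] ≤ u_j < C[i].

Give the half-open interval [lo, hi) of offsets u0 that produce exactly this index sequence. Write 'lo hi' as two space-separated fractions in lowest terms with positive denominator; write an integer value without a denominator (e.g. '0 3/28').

C = [9/13, 10/13, 10/13, 1]
j=0 picked index 0: u0 ∈ [0, 9/13)
j=1 picked index 0: u0 ∈ [-1/4, 23/52)
j=2 picked index 0: u0 ∈ [-1/2, 5/26)
j=3 picked index 3: u0 ∈ [1/52, 1/4)
intersection: [1/52, 5/26)

1/52 5/26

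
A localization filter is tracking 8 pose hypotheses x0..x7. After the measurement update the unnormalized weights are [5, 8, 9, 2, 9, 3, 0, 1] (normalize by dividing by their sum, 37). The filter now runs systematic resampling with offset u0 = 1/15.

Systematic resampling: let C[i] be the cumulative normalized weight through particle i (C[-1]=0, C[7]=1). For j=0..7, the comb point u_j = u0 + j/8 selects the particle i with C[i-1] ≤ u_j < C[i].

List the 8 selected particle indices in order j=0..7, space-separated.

0 1 1 2 2 4 4 5

C = [5/37, 13/37, 22/37, 24/37, 33/37, 36/37, 36/37, 1]
j=0: u_0=1/15 ∈ [0, 5/37) → index 0
j=1: u_1=23/120 ∈ [5/37, 13/37) → index 1
j=2: u_2=19/60 ∈ [5/37, 13/37) → index 1
j=3: u_3=53/120 ∈ [13/37, 22/37) → index 2
j=4: u_4=17/30 ∈ [13/37, 22/37) → index 2
j=5: u_5=83/120 ∈ [24/37, 33/37) → index 4
j=6: u_6=49/60 ∈ [24/37, 33/37) → index 4
j=7: u_7=113/120 ∈ [33/37, 36/37) → index 5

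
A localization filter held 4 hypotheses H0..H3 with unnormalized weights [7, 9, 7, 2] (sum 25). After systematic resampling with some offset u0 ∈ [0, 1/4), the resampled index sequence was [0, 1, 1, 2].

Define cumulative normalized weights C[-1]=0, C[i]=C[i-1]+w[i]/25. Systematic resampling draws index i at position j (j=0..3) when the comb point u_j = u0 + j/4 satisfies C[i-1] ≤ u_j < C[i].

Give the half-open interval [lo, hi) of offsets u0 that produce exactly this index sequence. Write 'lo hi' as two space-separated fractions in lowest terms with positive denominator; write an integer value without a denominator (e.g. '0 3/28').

3/100 7/50

C = [7/25, 16/25, 23/25, 1]
j=0 picked index 0: u0 ∈ [0, 7/25)
j=1 picked index 1: u0 ∈ [3/100, 39/100)
j=2 picked index 1: u0 ∈ [-11/50, 7/50)
j=3 picked index 2: u0 ∈ [-11/100, 17/100)
intersection: [3/100, 7/50)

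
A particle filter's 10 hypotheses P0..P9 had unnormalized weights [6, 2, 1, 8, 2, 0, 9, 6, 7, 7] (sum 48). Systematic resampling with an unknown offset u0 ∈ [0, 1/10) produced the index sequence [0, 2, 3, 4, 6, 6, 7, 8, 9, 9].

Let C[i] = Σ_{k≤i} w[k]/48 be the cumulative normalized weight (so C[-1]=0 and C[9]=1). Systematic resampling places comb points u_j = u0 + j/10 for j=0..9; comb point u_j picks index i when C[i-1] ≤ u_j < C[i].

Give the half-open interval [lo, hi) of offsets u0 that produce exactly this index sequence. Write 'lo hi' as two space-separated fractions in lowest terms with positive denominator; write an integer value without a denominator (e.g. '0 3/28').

1/15 1/12

C = [1/8, 1/6, 3/16, 17/48, 19/48, 19/48, 7/12, 17/24, 41/48, 1]
j=0 picked index 0: u0 ∈ [0, 1/8)
j=1 picked index 2: u0 ∈ [1/15, 7/80)
j=2 picked index 3: u0 ∈ [-1/80, 37/240)
j=3 picked index 4: u0 ∈ [13/240, 23/240)
j=4 picked index 6: u0 ∈ [-1/240, 11/60)
j=5 picked index 6: u0 ∈ [-5/48, 1/12)
j=6 picked index 7: u0 ∈ [-1/60, 13/120)
j=7 picked index 8: u0 ∈ [1/120, 37/240)
j=8 picked index 9: u0 ∈ [13/240, 1/5)
j=9 picked index 9: u0 ∈ [-11/240, 1/10)
intersection: [1/15, 1/12)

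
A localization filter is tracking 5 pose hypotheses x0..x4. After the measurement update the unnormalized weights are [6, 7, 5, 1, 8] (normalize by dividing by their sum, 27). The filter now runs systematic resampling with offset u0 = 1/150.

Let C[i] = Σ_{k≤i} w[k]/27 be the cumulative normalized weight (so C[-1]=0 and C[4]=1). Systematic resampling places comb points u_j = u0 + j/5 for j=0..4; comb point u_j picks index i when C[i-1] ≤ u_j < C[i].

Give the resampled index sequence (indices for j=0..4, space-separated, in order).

C = [2/9, 13/27, 2/3, 19/27, 1]
j=0: u_0=1/150 ∈ [0, 2/9) → index 0
j=1: u_1=31/150 ∈ [0, 2/9) → index 0
j=2: u_2=61/150 ∈ [2/9, 13/27) → index 1
j=3: u_3=91/150 ∈ [13/27, 2/3) → index 2
j=4: u_4=121/150 ∈ [19/27, 1) → index 4

0 0 1 2 4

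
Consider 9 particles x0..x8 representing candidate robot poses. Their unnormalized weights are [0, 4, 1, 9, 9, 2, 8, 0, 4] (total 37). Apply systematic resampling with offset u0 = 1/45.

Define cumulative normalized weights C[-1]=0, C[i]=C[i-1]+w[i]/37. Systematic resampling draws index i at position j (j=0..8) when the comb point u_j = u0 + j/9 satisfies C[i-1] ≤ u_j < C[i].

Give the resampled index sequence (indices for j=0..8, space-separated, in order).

1 2 3 3 4 4 6 6 8

C = [0, 4/37, 5/37, 14/37, 23/37, 25/37, 33/37, 33/37, 1]
j=0: u_0=1/45 ∈ [0, 4/37) → index 1
j=1: u_1=2/15 ∈ [4/37, 5/37) → index 2
j=2: u_2=11/45 ∈ [5/37, 14/37) → index 3
j=3: u_3=16/45 ∈ [5/37, 14/37) → index 3
j=4: u_4=7/15 ∈ [14/37, 23/37) → index 4
j=5: u_5=26/45 ∈ [14/37, 23/37) → index 4
j=6: u_6=31/45 ∈ [25/37, 33/37) → index 6
j=7: u_7=4/5 ∈ [25/37, 33/37) → index 6
j=8: u_8=41/45 ∈ [33/37, 1) → index 8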